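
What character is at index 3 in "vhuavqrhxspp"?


Input string: 'vhuavqrhxspp'
Operation: get character at index 3
Index mapping: s[0]='v', s[1]='h', s[2]='u', s[3]='a'
Result: 'a'


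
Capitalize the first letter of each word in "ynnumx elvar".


Input string: 'ynnumx elvar'
Operation: capitalize first letter of each word
Word transformations: 'ynnumx'->'Ynnumx', 'elvar'->'Elvar'
Result: Ynnumx Elvar


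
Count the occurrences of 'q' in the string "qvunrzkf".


Input string: 'qvunrzkf'
Target character: 'q'
Scan each position: s[0]='q'
Matches found at indices: 0
Total: 1


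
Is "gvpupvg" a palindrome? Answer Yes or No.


Input string: 'gvpupvg'
Reversed: 'gvpupvg'
Compare pairs: s[0]='g' vs s[6]='g' (match), s[1]='v' vs s[5]='v' (match), s[2]='p' vs s[4]='p' (match)
Palindrome: Yes


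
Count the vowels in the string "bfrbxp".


Input string: 'bfrbxp'
Operation: count vowels (a, e, i, o, u)
Scan: s[0]='b', s[1]='f', s[2]='r', s[3]='b', s[4]='x', s[5]='p'
Vowels found: 0
Result: 0


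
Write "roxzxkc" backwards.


Input string: 'roxzxkc'
Operation: reverse character order
Original order: 'r' -> 'o' -> 'x' -> 'z' -> 'x' -> 'k' -> 'c'
Reversed order: 'c' -> 'k' -> 'x' -> 'z' -> 'x' -> 'o' -> 'r'
Result: ckxzxor


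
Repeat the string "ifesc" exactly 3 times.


Input string: 'ifesc'
Operation: repeat 3 times
Concatenation: 'ifesc' + 'ifesc' + 'ifesc'
Result: ifescifescifesc


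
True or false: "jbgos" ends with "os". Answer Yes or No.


Input string: 'jbgos'
Suffix to check: 'os'
Last 2 characters of input: 'os'
Match: True
Result: Yes


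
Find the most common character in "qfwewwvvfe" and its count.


Input: 'qfwewwvvfe'
Operation: tally each character
Counts: 'e':2, 'f':2, 'q':1, 'v':2, 'w':3
Maximum: 'w' appears 3 times


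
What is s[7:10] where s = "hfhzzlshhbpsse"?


Input string: 'hfhzzlshhbpsse'
Operation: slice [7:10]
Extract characters: s[7]='h', s[8]='h', s[9]='b'
Result: hhb


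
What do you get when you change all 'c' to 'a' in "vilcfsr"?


Input string: 'vilcfsr'
Operation: replace 'c' with 'a'
Positions of 'c': 3
After replacement: vilafsr


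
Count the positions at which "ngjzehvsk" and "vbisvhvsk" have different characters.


String 1: 'ngjzehvsk'
String 2: 'vbisvhvsk'
Compare each position: pos 0: 'n'!='v', pos 1: 'g'!='b', pos 2: 'j'!='i', pos 3: 'z'!='s', pos 4: 'e'!='v', pos 5: 'h'=='h', pos 6: 'v'=='v', pos 7: 's'=='s', pos 8: 'k'=='k'
Differing positions: 5
Hamming distance: 5


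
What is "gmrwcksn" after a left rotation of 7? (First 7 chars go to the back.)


Input: 'gmrwcksn', shift = 7
Operation: split at index 7 and swap parts
Front part s[0:7] = 'gmrwcks'
Back part s[7:] = 'n'
Rotated = back + front = 'n' + 'gmrwcks'
Result: ngmrwcks


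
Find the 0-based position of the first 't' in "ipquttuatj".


Input string: 'ipquttuatj'
Target: 't'
Scanning left to right: s[0]='i', s[1]='p', s[2]='q', s[3]='u', s[4]='t'
First match at index: 4


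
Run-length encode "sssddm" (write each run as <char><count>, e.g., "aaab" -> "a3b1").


Input: 'sssddm'
Operation: identify consecutive runs
Runs: 'sss' -> s3, 'dd' -> d2, 'm' -> m1
Encoded: s3d2m1


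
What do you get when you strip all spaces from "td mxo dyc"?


Input string: 'td mxo dyc'
Operation: remove all spaces
Words: 'td', 'mxo', 'dyc'
Join without spaces: tdmxodyc


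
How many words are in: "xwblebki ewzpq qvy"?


Input string: 'xwblebki ewzpq qvy'
Operation: split by spaces
Words found: 'xwblebki', 'ewzpq', 'qvy'
Word count: 3


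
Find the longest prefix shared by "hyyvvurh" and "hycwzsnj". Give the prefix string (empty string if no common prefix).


String 1: 'hyyvvurh'
String 2: 'hycwzsnj'
Compare position by position:
pos 0: 'h' vs 'h' match
pos 1: 'y' vs 'y' match
pos 2: 'y' vs 'c' differ -> stop
Longest common prefix: "hy" (length 2)


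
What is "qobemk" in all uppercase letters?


Input string: 'qobemk'
Operation: convert each letter to uppercase
Mapping: 'q'->'Q', 'o'->'O', 'b'->'B', 'e'->'E', 'm'->'M', 'k'->'K'
Result: QOBEMK


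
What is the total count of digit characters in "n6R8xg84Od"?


Input string: 'n6R8xg84Od'
Operation: count digit characters (0-9)
Scan: 'n', '6'(digit), 'R', '8'(digit), 'x', 'g', '8'(digit), '4'(digit), 'O', 'd'
Digits found: 4
Result: 4


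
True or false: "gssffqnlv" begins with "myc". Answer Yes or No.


Input string: 'gssffqnlv'
Prefix to check: 'myc'
First 3 characters of input: 'gss'
Match: False
Result: No


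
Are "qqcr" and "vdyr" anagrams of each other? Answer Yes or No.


String 1: 'qqcr' -> sorted: 'cqqr'
String 2: 'vdyr' -> sorted: 'drvy'
Compare sorted forms: 'cqqr' != 'drvy'
Anagram: No


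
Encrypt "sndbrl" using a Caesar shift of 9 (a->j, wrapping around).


Input: 'sndbrl', shift = 9
Operation: for each letter, (position + 9) mod 26
Mapping: 's'(18+9=27, 27 mod 26=1)->'b', 'n'(13+9=22)->'w', 'd'(3+9=12)->'m', 'b'(1+9=10)->'k', 'r'(17+9=26, 26 mod 26=0)->'a', 'l'(11+9=20)->'u'
Result: bwmkau


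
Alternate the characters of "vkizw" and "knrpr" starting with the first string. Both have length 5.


String 1: 'vkizw'
String 2: 'knrpr'
Operation: alternate characters
Pairs: 'v'+'k', 'k'+'n', 'i'+'r', 'z'+'p', 'w'+'r'
Result: vkknirzpwr


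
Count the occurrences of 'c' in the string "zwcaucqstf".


Input string: 'zwcaucqstf'
Target character: 'c'
Scan each position: s[2]='c', s[5]='c'
Matches found at indices: 2, 5
Total: 2


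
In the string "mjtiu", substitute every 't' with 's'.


Input string: 'mjtiu'
Operation: replace 't' with 's'
Positions of 't': 2
After replacement: mjsiu


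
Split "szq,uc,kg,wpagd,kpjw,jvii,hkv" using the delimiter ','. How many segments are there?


Input string: 'szq,uc,kg,wpagd,kpjw,jvii,hkv'
Delimiter: ','
Split result: 'szq', 'uc', 'kg', 'wpagd', 'kpjw', 'jvii', 'hkv'
Number of parts: 7


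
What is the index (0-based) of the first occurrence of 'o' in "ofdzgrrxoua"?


Input string: 'ofdzgrrxoua'
Target: 'o'
Scanning left to right: s[0]='o'
First match at index: 0


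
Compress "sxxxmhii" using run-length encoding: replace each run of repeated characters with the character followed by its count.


Input: 'sxxxmhii'
Operation: identify consecutive runs
Runs: 's' -> s1, 'xxx' -> x3, 'm' -> m1, 'h' -> h1, 'ii' -> i2
Encoded: s1x3m1h1i2


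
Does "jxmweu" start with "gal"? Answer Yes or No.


Input string: 'jxmweu'
Prefix to check: 'gal'
First 3 characters of input: 'jxm'
Match: False
Result: No


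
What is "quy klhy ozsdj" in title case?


Input string: 'quy klhy ozsdj'
Operation: capitalize first letter of each word
Word transformations: 'quy'->'Quy', 'klhy'->'Klhy', 'ozsdj'->'Ozsdj'
Result: Quy Klhy Ozsdj


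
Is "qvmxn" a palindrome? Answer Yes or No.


Input string: 'qvmxn'
Reversed: 'nxmvq'
Compare pairs: s[0]='q' vs s[4]='n' (mismatch), s[1]='v' vs s[3]='x' (mismatch)
Palindrome: No


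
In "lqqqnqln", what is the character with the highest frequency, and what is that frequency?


Input: 'lqqqnqln'
Operation: tally each character
Counts: 'l':2, 'n':2, 'q':4
Maximum: 'q' appears 4 times


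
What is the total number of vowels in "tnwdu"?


Input string: 'tnwdu'
Operation: count vowels (a, e, i, o, u)
Scan: s[0]='t', s[1]='n', s[2]='w', s[3]='d', s[4]='u' (vowel)
Vowels found: 1
Result: 1


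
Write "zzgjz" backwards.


Input string: 'zzgjz'
Operation: reverse character order
Original order: 'z' -> 'z' -> 'g' -> 'j' -> 'z'
Reversed order: 'z' -> 'j' -> 'g' -> 'z' -> 'z'
Result: zjgzz


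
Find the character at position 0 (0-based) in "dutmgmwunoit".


Input string: 'dutmgmwunoit'
Operation: get character at index 0
Index mapping: s[0]='d'
Result: 'd'


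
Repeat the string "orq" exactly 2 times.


Input string: 'orq'
Operation: repeat 2 times
Concatenation: 'orq' + 'orq'
Result: orqorq


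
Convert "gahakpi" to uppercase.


Input string: 'gahakpi'
Operation: convert each letter to uppercase
Mapping: 'g'->'G', 'a'->'A', 'h'->'H', 'a'->'A', 'k'->'K', 'p'->'P', 'i'->'I'
Result: GAHAKPI


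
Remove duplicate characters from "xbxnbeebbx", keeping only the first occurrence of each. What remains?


Input: 'xbxnbeebbx'
Operation: keep first occurrence of each character
Scan: s[0]='x' new -> keep; s[1]='b' new -> keep; s[2]='x' seen -> skip; s[3]='n' new -> keep; s[4]='b' seen -> skip; s[5]='e' new -> keep; s[6]='e' seen -> skip; s[7]='b' seen -> skip; s[8]='b' seen -> skip; s[9]='x' seen -> skip
Result: xbne


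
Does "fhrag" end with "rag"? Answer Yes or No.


Input string: 'fhrag'
Suffix to check: 'rag'
Last 3 characters of input: 'rag'
Match: True
Result: Yes


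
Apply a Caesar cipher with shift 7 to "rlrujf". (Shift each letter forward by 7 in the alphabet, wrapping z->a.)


Input: 'rlrujf', shift = 7
Operation: for each letter, (position + 7) mod 26
Mapping: 'r'(17+7=24)->'y', 'l'(11+7=18)->'s', 'r'(17+7=24)->'y', 'u'(20+7=27, 27 mod 26=1)->'b', 'j'(9+7=16)->'q', 'f'(5+7=12)->'m'
Result: ysybqm


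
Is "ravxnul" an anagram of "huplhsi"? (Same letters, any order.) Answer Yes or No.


String 1: 'huplhsi' -> sorted: 'hhilpsu'
String 2: 'ravxnul' -> sorted: 'alnruvx'
Compare sorted forms: 'hhilpsu' != 'alnruvx'
Anagram: No


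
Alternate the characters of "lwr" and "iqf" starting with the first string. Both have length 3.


String 1: 'lwr'
String 2: 'iqf'
Operation: alternate characters
Pairs: 'l'+'i', 'w'+'q', 'r'+'f'
Result: liwqrf


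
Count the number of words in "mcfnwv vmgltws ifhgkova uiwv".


Input string: 'mcfnwv vmgltws ifhgkova uiwv'
Operation: split by spaces
Words found: 'mcfnwv', 'vmgltws', 'ifhgkova', 'uiwv'
Word count: 4


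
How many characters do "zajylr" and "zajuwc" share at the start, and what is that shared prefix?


String 1: 'zajylr'
String 2: 'zajuwc'
Compare position by position:
pos 0: 'z' vs 'z' match
pos 1: 'a' vs 'a' match
pos 2: 'j' vs 'j' match
pos 3: 'y' vs 'u' differ -> stop
Longest common prefix: "zaj" (length 3)


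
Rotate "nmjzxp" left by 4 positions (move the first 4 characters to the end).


Input: 'nmjzxp', shift = 4
Operation: split at index 4 and swap parts
Front part s[0:4] = 'nmjz'
Back part s[4:] = 'xp'
Rotated = back + front = 'xp' + 'nmjz'
Result: xpnmjz


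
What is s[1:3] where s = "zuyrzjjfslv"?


Input string: 'zuyrzjjfslv'
Operation: slice [1:3]
Extract characters: s[1]='u', s[2]='y'
Result: uy


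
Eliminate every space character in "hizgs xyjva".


Input string: 'hizgs xyjva'
Operation: remove all spaces
Words: 'hizgs', 'xyjva'
Join without spaces: hizgsxyjva


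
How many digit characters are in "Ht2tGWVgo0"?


Input string: 'Ht2tGWVgo0'
Operation: count digit characters (0-9)
Scan: 'H', 't', '2'(digit), 't', 'G', 'W', 'V', 'g', 'o', '0'(digit)
Digits found: 2
Result: 2


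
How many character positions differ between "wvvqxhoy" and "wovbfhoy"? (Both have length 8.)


String 1: 'wvvqxhoy'
String 2: 'wovbfhoy'
Compare each position: pos 0: 'w'=='w', pos 1: 'v'!='o', pos 2: 'v'=='v', pos 3: 'q'!='b', pos 4: 'x'!='f', pos 5: 'h'=='h', pos 6: 'o'=='o', pos 7: 'y'=='y'
Differing positions: 3
Hamming distance: 3


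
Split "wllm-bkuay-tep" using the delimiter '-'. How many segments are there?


Input string: 'wllm-bkuay-tep'
Delimiter: '-'
Split result: 'wllm', 'bkuay', 'tep'
Number of parts: 3


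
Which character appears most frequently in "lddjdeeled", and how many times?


Input: 'lddjdeeled'
Operation: tally each character
Counts: 'd':4, 'e':3, 'j':1, 'l':2
Maximum: 'd' appears 4 times


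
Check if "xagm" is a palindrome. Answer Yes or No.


Input string: 'xagm'
Reversed: 'mgax'
Compare pairs: s[0]='x' vs s[3]='m' (mismatch), s[1]='a' vs s[2]='g' (mismatch)
Palindrome: No


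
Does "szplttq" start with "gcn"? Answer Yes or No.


Input string: 'szplttq'
Prefix to check: 'gcn'
First 3 characters of input: 'szp'
Match: False
Result: No


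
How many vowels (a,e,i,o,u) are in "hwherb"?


Input string: 'hwherb'
Operation: count vowels (a, e, i, o, u)
Scan: s[0]='h', s[1]='w', s[2]='h', s[3]='e' (vowel), s[4]='r', s[5]='b'
Vowels found: 1
Result: 1


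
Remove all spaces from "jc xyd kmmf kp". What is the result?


Input string: 'jc xyd kmmf kp'
Operation: remove all spaces
Words: 'jc', 'xyd', 'kmmf', 'kp'
Join without spaces: jcxydkmmfkp


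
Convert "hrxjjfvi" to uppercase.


Input string: 'hrxjjfvi'
Operation: convert each letter to uppercase
Mapping: 'h'->'H', 'r'->'R', 'x'->'X', 'j'->'J', 'j'->'J', 'f'->'F', 'v'->'V', 'i'->'I'
Result: HRXJJFVI


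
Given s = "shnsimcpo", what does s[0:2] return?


Input string: 'shnsimcpo'
Operation: slice [0:2]
Extract characters: s[0]='s', s[1]='h'
Result: sh


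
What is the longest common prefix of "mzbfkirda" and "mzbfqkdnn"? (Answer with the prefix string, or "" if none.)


String 1: 'mzbfkirda'
String 2: 'mzbfqkdnn'
Compare position by position:
pos 0: 'm' vs 'm' match
pos 1: 'z' vs 'z' match
pos 2: 'b' vs 'b' match
pos 3: 'f' vs 'f' match
pos 4: 'k' vs 'q' differ -> stop
Longest common prefix: "mzbf" (length 4)


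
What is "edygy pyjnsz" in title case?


Input string: 'edygy pyjnsz'
Operation: capitalize first letter of each word
Word transformations: 'edygy'->'Edygy', 'pyjnsz'->'Pyjnsz'
Result: Edygy Pyjnsz


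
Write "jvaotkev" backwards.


Input string: 'jvaotkev'
Operation: reverse character order
Original order: 'j' -> 'v' -> 'a' -> 'o' -> 't' -> 'k' -> 'e' -> 'v'
Reversed order: 'v' -> 'e' -> 'k' -> 't' -> 'o' -> 'a' -> 'v' -> 'j'
Result: vektoavj


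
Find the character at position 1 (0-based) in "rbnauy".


Input string: 'rbnauy'
Operation: get character at index 1
Index mapping: s[0]='r', s[1]='b'
Result: 'b'


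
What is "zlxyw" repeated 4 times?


Input string: 'zlxyw'
Operation: repeat 4 times
Concatenation: 'zlxyw' + 'zlxyw' + 'zlxyw' + 'zlxyw'
Result: zlxywzlxywzlxywzlxyw


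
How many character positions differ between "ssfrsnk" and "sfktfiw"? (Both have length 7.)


String 1: 'ssfrsnk'
String 2: 'sfktfiw'
Compare each position: pos 0: 's'=='s', pos 1: 's'!='f', pos 2: 'f'!='k', pos 3: 'r'!='t', pos 4: 's'!='f', pos 5: 'n'!='i', pos 6: 'k'!='w'
Differing positions: 6
Hamming distance: 6


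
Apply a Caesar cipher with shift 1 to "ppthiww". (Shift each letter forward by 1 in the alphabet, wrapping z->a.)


Input: 'ppthiww', shift = 1
Operation: for each letter, (position + 1) mod 26
Mapping: 'p'(15+1=16)->'q', 'p'(15+1=16)->'q', 't'(19+1=20)->'u', 'h'(7+1=8)->'i', 'i'(8+1=9)->'j', 'w'(22+1=23)->'x', 'w'(22+1=23)->'x'
Result: qquijxx


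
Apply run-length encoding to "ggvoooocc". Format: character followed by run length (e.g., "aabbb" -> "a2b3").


Input: 'ggvoooocc'
Operation: identify consecutive runs
Runs: 'gg' -> g2, 'v' -> v1, 'oooo' -> o4, 'cc' -> c2
Encoded: g2v1o4c2


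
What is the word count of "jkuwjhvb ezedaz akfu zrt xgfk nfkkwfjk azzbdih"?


Input string: 'jkuwjhvb ezedaz akfu zrt xgfk nfkkwfjk azzbdih'
Operation: split by spaces
Words found: 'jkuwjhvb', 'ezedaz', 'akfu', 'zrt', 'xgfk', 'nfkkwfjk', 'azzbdih'
Word count: 7


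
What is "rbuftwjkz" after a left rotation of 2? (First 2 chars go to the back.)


Input: 'rbuftwjkz', shift = 2
Operation: split at index 2 and swap parts
Front part s[0:2] = 'rb'
Back part s[2:] = 'uftwjkz'
Rotated = back + front = 'uftwjkz' + 'rb'
Result: uftwjkzrb


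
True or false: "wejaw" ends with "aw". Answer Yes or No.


Input string: 'wejaw'
Suffix to check: 'aw'
Last 2 characters of input: 'aw'
Match: True
Result: Yes


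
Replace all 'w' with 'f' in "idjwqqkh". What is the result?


Input string: 'idjwqqkh'
Operation: replace 'w' with 'f'
Positions of 'w': 3
After replacement: idjfqqkh


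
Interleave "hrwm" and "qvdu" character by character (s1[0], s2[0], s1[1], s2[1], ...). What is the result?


String 1: 'hrwm'
String 2: 'qvdu'
Operation: alternate characters
Pairs: 'h'+'q', 'r'+'v', 'w'+'d', 'm'+'u'
Result: hqrvwdmu


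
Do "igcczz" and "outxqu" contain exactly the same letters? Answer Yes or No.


String 1: 'igcczz' -> sorted: 'ccgizz'
String 2: 'outxqu' -> sorted: 'oqtuux'
Compare sorted forms: 'ccgizz' != 'oqtuux'
Anagram: No


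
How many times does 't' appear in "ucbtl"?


Input string: 'ucbtl'
Target character: 't'
Scan each position: s[3]='t'
Matches found at indices: 3
Total: 1


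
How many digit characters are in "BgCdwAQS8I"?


Input string: 'BgCdwAQS8I'
Operation: count digit characters (0-9)
Scan: 'B', 'g', 'C', 'd', 'w', 'A', 'Q', 'S', '8'(digit), 'I'
Digits found: 1
Result: 1


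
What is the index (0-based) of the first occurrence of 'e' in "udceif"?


Input string: 'udceif'
Target: 'e'
Scanning left to right: s[0]='u', s[1]='d', s[2]='c', s[3]='e'
First match at index: 3


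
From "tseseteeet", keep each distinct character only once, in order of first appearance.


Input: 'tseseteeet'
Operation: keep first occurrence of each character
Scan: s[0]='t' new -> keep; s[1]='s' new -> keep; s[2]='e' new -> keep; s[3]='s' seen -> skip; s[4]='e' seen -> skip; s[5]='t' seen -> skip; s[6]='e' seen -> skip; s[7]='e' seen -> skip; s[8]='e' seen -> skip; s[9]='t' seen -> skip
Result: tse


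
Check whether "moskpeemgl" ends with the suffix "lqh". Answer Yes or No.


Input string: 'moskpeemgl'
Suffix to check: 'lqh'
Last 3 characters of input: 'mgl'
Match: False
Result: No


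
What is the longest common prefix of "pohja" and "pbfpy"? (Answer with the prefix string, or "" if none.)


String 1: 'pohja'
String 2: 'pbfpy'
Compare position by position:
pos 0: 'p' vs 'p' match
pos 1: 'o' vs 'b' differ -> stop
Longest common prefix: "p" (length 1)


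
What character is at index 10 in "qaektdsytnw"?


Input string: 'qaektdsytnw'
Operation: get character at index 10
Index mapping: s[0]='q', s[1]='a', s[2]='e', s[3]='k', s[4]='t', s[5]='d', s[6]='s', s[7]='y', s[8]='t', s[9]='n', s[10]='w'
Result: 'w'


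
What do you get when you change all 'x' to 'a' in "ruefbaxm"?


Input string: 'ruefbaxm'
Operation: replace 'x' with 'a'
Positions of 'x': 6
After replacement: ruefbaam


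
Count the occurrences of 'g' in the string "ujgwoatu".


Input string: 'ujgwoatu'
Target character: 'g'
Scan each position: s[2]='g'
Matches found at indices: 2
Total: 1


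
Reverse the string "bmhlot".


Input string: 'bmhlot'
Operation: reverse character order
Original order: 'b' -> 'm' -> 'h' -> 'l' -> 'o' -> 't'
Reversed order: 't' -> 'o' -> 'l' -> 'h' -> 'm' -> 'b'
Result: tolhmb


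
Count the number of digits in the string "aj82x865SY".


Input string: 'aj82x865SY'
Operation: count digit characters (0-9)
Scan: 'a', 'j', '8'(digit), '2'(digit), 'x', '8'(digit), '6'(digit), '5'(digit), 'S', 'Y'
Digits found: 5
Result: 5


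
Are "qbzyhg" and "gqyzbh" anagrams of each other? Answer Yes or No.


String 1: 'qbzyhg' -> sorted: 'bghqyz'
String 2: 'gqyzbh' -> sorted: 'bghqyz'
Compare sorted forms: 'bghqyz' == 'bghqyz'
Anagram: Yes


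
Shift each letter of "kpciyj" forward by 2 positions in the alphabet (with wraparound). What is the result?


Input: 'kpciyj', shift = 2
Operation: for each letter, (position + 2) mod 26
Mapping: 'k'(10+2=12)->'m', 'p'(15+2=17)->'r', 'c'(2+2=4)->'e', 'i'(8+2=10)->'k', 'y'(24+2=26, 26 mod 26=0)->'a', 'j'(9+2=11)->'l'
Result: mrekal


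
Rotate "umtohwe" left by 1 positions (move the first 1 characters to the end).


Input: 'umtohwe', shift = 1
Operation: split at index 1 and swap parts
Front part s[0:1] = 'u'
Back part s[1:] = 'mtohwe'
Rotated = back + front = 'mtohwe' + 'u'
Result: mtohweu


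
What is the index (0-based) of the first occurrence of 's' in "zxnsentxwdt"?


Input string: 'zxnsentxwdt'
Target: 's'
Scanning left to right: s[0]='z', s[1]='x', s[2]='n', s[3]='s'
First match at index: 3


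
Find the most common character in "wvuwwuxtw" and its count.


Input: 'wvuwwuxtw'
Operation: tally each character
Counts: 't':1, 'u':2, 'v':1, 'w':4, 'x':1
Maximum: 'w' appears 4 times


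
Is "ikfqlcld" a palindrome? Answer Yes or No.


Input string: 'ikfqlcld'
Reversed: 'dlclqfki'
Compare pairs: s[0]='i' vs s[7]='d' (mismatch), s[1]='k' vs s[6]='l' (mismatch), s[2]='f' vs s[5]='c' (mismatch), s[3]='q' vs s[4]='l' (mismatch)
Palindrome: No


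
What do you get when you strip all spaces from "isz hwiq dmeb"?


Input string: 'isz hwiq dmeb'
Operation: remove all spaces
Words: 'isz', 'hwiq', 'dmeb'
Join without spaces: iszhwiqdmeb


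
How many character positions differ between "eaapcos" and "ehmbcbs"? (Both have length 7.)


String 1: 'eaapcos'
String 2: 'ehmbcbs'
Compare each position: pos 0: 'e'=='e', pos 1: 'a'!='h', pos 2: 'a'!='m', pos 3: 'p'!='b', pos 4: 'c'=='c', pos 5: 'o'!='b', pos 6: 's'=='s'
Differing positions: 4
Hamming distance: 4


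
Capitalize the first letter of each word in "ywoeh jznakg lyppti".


Input string: 'ywoeh jznakg lyppti'
Operation: capitalize first letter of each word
Word transformations: 'ywoeh'->'Ywoeh', 'jznakg'->'Jznakg', 'lyppti'->'Lyppti'
Result: Ywoeh Jznakg Lyppti


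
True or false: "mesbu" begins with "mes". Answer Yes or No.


Input string: 'mesbu'
Prefix to check: 'mes'
First 3 characters of input: 'mes'
Match: True
Result: Yes


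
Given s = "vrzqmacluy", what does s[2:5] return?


Input string: 'vrzqmacluy'
Operation: slice [2:5]
Extract characters: s[2]='z', s[3]='q', s[4]='m'
Result: zqm


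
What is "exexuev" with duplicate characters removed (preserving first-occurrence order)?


Input: 'exexuev'
Operation: keep first occurrence of each character
Scan: s[0]='e' new -> keep; s[1]='x' new -> keep; s[2]='e' seen -> skip; s[3]='x' seen -> skip; s[4]='u' new -> keep; s[5]='e' seen -> skip; s[6]='v' new -> keep
Result: exuv


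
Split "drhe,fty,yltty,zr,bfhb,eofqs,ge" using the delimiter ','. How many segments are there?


Input string: 'drhe,fty,yltty,zr,bfhb,eofqs,ge'
Delimiter: ','
Split result: 'drhe', 'fty', 'yltty', 'zr', 'bfhb', 'eofqs', 'ge'
Number of parts: 7


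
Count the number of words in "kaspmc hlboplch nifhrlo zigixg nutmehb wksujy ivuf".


Input string: 'kaspmc hlboplch nifhrlo zigixg nutmehb wksujy ivuf'
Operation: split by spaces
Words found: 'kaspmc', 'hlboplch', 'nifhrlo', 'zigixg', 'nutmehb', 'wksujy', 'ivuf'
Word count: 7


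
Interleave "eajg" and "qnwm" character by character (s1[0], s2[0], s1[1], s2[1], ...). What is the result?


String 1: 'eajg'
String 2: 'qnwm'
Operation: alternate characters
Pairs: 'e'+'q', 'a'+'n', 'j'+'w', 'g'+'m'
Result: eqanjwgm


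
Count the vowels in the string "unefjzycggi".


Input string: 'unefjzycggi'
Operation: count vowels (a, e, i, o, u)
Scan: s[0]='u' (vowel), s[1]='n', s[2]='e' (vowel), s[3]='f', s[4]='j', s[5]='z', s[6]='y', s[7]='c', s[8]='g', s[9]='g', s[10]='i' (vowel)
Vowels found: 3
Result: 3


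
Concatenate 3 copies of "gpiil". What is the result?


Input string: 'gpiil'
Operation: repeat 3 times
Concatenation: 'gpiil' + 'gpiil' + 'gpiil'
Result: gpiilgpiilgpiil


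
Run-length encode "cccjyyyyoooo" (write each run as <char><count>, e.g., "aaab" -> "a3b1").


Input: 'cccjyyyyoooo'
Operation: identify consecutive runs
Runs: 'ccc' -> c3, 'j' -> j1, 'yyyy' -> y4, 'oooo' -> o4
Encoded: c3j1y4o4


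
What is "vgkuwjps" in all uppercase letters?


Input string: 'vgkuwjps'
Operation: convert each letter to uppercase
Mapping: 'v'->'V', 'g'->'G', 'k'->'K', 'u'->'U', 'w'->'W', 'j'->'J', 'p'->'P', 's'->'S'
Result: VGKUWJPS


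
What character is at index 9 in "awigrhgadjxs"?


Input string: 'awigrhgadjxs'
Operation: get character at index 9
Index mapping: s[0]='a', s[1]='w', s[2]='i', s[3]='g', s[4]='r', s[5]='h', s[6]='g', s[7]='a', s[8]='d', s[9]='j'
Result: 'j'


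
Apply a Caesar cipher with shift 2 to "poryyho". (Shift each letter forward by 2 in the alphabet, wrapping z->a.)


Input: 'poryyho', shift = 2
Operation: for each letter, (position + 2) mod 26
Mapping: 'p'(15+2=17)->'r', 'o'(14+2=16)->'q', 'r'(17+2=19)->'t', 'y'(24+2=26, 26 mod 26=0)->'a', 'y'(24+2=26, 26 mod 26=0)->'a', 'h'(7+2=9)->'j', 'o'(14+2=16)->'q'
Result: rqtaajq


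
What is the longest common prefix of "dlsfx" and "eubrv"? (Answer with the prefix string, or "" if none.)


String 1: 'dlsfx'
String 2: 'eubrv'
Compare position by position:
pos 0: 'd' vs 'e' differ -> stop
Longest common prefix: "" (length 0)


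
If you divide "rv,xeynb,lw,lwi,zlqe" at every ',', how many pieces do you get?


Input string: 'rv,xeynb,lw,lwi,zlqe'
Delimiter: ','
Split result: 'rv', 'xeynb', 'lw', 'lwi', 'zlqe'
Number of parts: 5


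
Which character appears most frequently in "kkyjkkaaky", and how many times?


Input: 'kkyjkkaaky'
Operation: tally each character
Counts: 'a':2, 'j':1, 'k':5, 'y':2
Maximum: 'k' appears 5 times


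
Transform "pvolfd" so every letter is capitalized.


Input string: 'pvolfd'
Operation: convert each letter to uppercase
Mapping: 'p'->'P', 'v'->'V', 'o'->'O', 'l'->'L', 'f'->'F', 'd'->'D'
Result: PVOLFD


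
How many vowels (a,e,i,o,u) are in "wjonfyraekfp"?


Input string: 'wjonfyraekfp'
Operation: count vowels (a, e, i, o, u)
Scan: s[0]='w', s[1]='j', s[2]='o' (vowel), s[3]='n', s[4]='f', s[5]='y', s[6]='r', s[7]='a' (vowel), s[8]='e' (vowel), s[9]='k', s[10]='f', s[11]='p'
Vowels found: 3
Result: 3


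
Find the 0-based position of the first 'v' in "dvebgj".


Input string: 'dvebgj'
Target: 'v'
Scanning left to right: s[0]='d', s[1]='v'
First match at index: 1


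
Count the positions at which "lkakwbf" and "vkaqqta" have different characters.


String 1: 'lkakwbf'
String 2: 'vkaqqta'
Compare each position: pos 0: 'l'!='v', pos 1: 'k'=='k', pos 2: 'a'=='a', pos 3: 'k'!='q', pos 4: 'w'!='q', pos 5: 'b'!='t', pos 6: 'f'!='a'
Differing positions: 5
Hamming distance: 5


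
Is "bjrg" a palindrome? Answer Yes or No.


Input string: 'bjrg'
Reversed: 'grjb'
Compare pairs: s[0]='b' vs s[3]='g' (mismatch), s[1]='j' vs s[2]='r' (mismatch)
Palindrome: No


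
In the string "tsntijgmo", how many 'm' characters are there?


Input string: 'tsntijgmo'
Target character: 'm'
Scan each position: s[7]='m'
Matches found at indices: 7
Total: 1


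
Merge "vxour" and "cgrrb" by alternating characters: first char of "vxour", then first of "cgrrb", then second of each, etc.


String 1: 'vxour'
String 2: 'cgrrb'
Operation: alternate characters
Pairs: 'v'+'c', 'x'+'g', 'o'+'r', 'u'+'r', 'r'+'b'
Result: vcxgorurrb


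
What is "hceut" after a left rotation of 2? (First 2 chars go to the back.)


Input: 'hceut', shift = 2
Operation: split at index 2 and swap parts
Front part s[0:2] = 'hc'
Back part s[2:] = 'eut'
Rotated = back + front = 'eut' + 'hc'
Result: euthc


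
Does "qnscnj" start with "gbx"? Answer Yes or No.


Input string: 'qnscnj'
Prefix to check: 'gbx'
First 3 characters of input: 'qns'
Match: False
Result: No


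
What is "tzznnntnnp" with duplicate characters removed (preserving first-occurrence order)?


Input: 'tzznnntnnp'
Operation: keep first occurrence of each character
Scan: s[0]='t' new -> keep; s[1]='z' new -> keep; s[2]='z' seen -> skip; s[3]='n' new -> keep; s[4]='n' seen -> skip; s[5]='n' seen -> skip; s[6]='t' seen -> skip; s[7]='n' seen -> skip; s[8]='n' seen -> skip; s[9]='p' new -> keep
Result: tznp


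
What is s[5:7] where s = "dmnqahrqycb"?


Input string: 'dmnqahrqycb'
Operation: slice [5:7]
Extract characters: s[5]='h', s[6]='r'
Result: hr


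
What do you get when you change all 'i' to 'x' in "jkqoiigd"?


Input string: 'jkqoiigd'
Operation: replace 'i' with 'x'
Positions of 'i': 4, 5
After replacement: jkqoxxgd


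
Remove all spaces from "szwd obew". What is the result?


Input string: 'szwd obew'
Operation: remove all spaces
Words: 'szwd', 'obew'
Join without spaces: szwdobew


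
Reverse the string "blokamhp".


Input string: 'blokamhp'
Operation: reverse character order
Original order: 'b' -> 'l' -> 'o' -> 'k' -> 'a' -> 'm' -> 'h' -> 'p'
Reversed order: 'p' -> 'h' -> 'm' -> 'a' -> 'k' -> 'o' -> 'l' -> 'b'
Result: phmakolb


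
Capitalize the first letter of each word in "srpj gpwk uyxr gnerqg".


Input string: 'srpj gpwk uyxr gnerqg'
Operation: capitalize first letter of each word
Word transformations: 'srpj'->'Srpj', 'gpwk'->'Gpwk', 'uyxr'->'Uyxr', 'gnerqg'->'Gnerqg'
Result: Srpj Gpwk Uyxr Gnerqg


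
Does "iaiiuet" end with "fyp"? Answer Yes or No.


Input string: 'iaiiuet'
Suffix to check: 'fyp'
Last 3 characters of input: 'uet'
Match: False
Result: No


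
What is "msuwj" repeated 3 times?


Input string: 'msuwj'
Operation: repeat 3 times
Concatenation: 'msuwj' + 'msuwj' + 'msuwj'
Result: msuwjmsuwjmsuwj


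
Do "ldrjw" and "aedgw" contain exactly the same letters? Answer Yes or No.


String 1: 'ldrjw' -> sorted: 'djlrw'
String 2: 'aedgw' -> sorted: 'adegw'
Compare sorted forms: 'djlrw' != 'adegw'
Anagram: No


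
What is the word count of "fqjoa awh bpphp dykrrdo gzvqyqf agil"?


Input string: 'fqjoa awh bpphp dykrrdo gzvqyqf agil'
Operation: split by spaces
Words found: 'fqjoa', 'awh', 'bpphp', 'dykrrdo', 'gzvqyqf', 'agil'
Word count: 6


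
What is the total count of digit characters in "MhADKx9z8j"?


Input string: 'MhADKx9z8j'
Operation: count digit characters (0-9)
Scan: 'M', 'h', 'A', 'D', 'K', 'x', '9'(digit), 'z', '8'(digit), 'j'
Digits found: 2
Result: 2


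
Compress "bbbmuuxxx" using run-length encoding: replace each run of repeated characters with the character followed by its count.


Input: 'bbbmuuxxx'
Operation: identify consecutive runs
Runs: 'bbb' -> b3, 'm' -> m1, 'uu' -> u2, 'xxx' -> x3
Encoded: b3m1u2x3


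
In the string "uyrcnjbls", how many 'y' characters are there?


Input string: 'uyrcnjbls'
Target character: 'y'
Scan each position: s[1]='y'
Matches found at indices: 1
Total: 1


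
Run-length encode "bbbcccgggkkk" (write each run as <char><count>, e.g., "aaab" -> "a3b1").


Input: 'bbbcccgggkkk'
Operation: identify consecutive runs
Runs: 'bbb' -> b3, 'ccc' -> c3, 'ggg' -> g3, 'kkk' -> k3
Encoded: b3c3g3k3


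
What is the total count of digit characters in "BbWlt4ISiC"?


Input string: 'BbWlt4ISiC'
Operation: count digit characters (0-9)
Scan: 'B', 'b', 'W', 'l', 't', '4'(digit), 'I', 'S', 'i', 'C'
Digits found: 1
Result: 1


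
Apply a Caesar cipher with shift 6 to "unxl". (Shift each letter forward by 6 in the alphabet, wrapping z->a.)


Input: 'unxl', shift = 6
Operation: for each letter, (position + 6) mod 26
Mapping: 'u'(20+6=26, 26 mod 26=0)->'a', 'n'(13+6=19)->'t', 'x'(23+6=29, 29 mod 26=3)->'d', 'l'(11+6=17)->'r'
Result: atdr


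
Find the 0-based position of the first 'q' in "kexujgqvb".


Input string: 'kexujgqvb'
Target: 'q'
Scanning left to right: s[0]='k', s[1]='e', s[2]='x', s[3]='u', s[4]='j', s[5]='g', s[6]='q'
First match at index: 6


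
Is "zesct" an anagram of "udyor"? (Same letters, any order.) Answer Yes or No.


String 1: 'udyor' -> sorted: 'doruy'
String 2: 'zesct' -> sorted: 'cestz'
Compare sorted forms: 'doruy' != 'cestz'
Anagram: No


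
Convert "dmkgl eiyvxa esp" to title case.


Input string: 'dmkgl eiyvxa esp'
Operation: capitalize first letter of each word
Word transformations: 'dmkgl'->'Dmkgl', 'eiyvxa'->'Eiyvxa', 'esp'->'Esp'
Result: Dmkgl Eiyvxa Esp


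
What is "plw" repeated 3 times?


Input string: 'plw'
Operation: repeat 3 times
Concatenation: 'plw' + 'plw' + 'plw'
Result: plwplwplw


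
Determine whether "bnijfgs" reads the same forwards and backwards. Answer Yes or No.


Input string: 'bnijfgs'
Reversed: 'sgfjinb'
Compare pairs: s[0]='b' vs s[6]='s' (mismatch), s[1]='n' vs s[5]='g' (mismatch), s[2]='i' vs s[4]='f' (mismatch)
Palindrome: No


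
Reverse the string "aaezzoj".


Input string: 'aaezzoj'
Operation: reverse character order
Original order: 'a' -> 'a' -> 'e' -> 'z' -> 'z' -> 'o' -> 'j'
Reversed order: 'j' -> 'o' -> 'z' -> 'z' -> 'e' -> 'a' -> 'a'
Result: jozzeaa


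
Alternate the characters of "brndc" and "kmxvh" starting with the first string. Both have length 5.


String 1: 'brndc'
String 2: 'kmxvh'
Operation: alternate characters
Pairs: 'b'+'k', 'r'+'m', 'n'+'x', 'd'+'v', 'c'+'h'
Result: bkrmnxdvch


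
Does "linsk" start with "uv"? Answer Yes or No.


Input string: 'linsk'
Prefix to check: 'uv'
First 2 characters of input: 'li'
Match: False
Result: No


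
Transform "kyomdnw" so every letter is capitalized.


Input string: 'kyomdnw'
Operation: convert each letter to uppercase
Mapping: 'k'->'K', 'y'->'Y', 'o'->'O', 'm'->'M', 'd'->'D', 'n'->'N', 'w'->'W'
Result: KYOMDNW


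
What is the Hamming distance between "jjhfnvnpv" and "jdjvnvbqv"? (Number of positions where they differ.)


String 1: 'jjhfnvnpv'
String 2: 'jdjvnvbqv'
Compare each position: pos 0: 'j'=='j', pos 1: 'j'!='d', pos 2: 'h'!='j', pos 3: 'f'!='v', pos 4: 'n'=='n', pos 5: 'v'=='v', pos 6: 'n'!='b', pos 7: 'p'!='q', pos 8: 'v'=='v'
Differing positions: 5
Hamming distance: 5


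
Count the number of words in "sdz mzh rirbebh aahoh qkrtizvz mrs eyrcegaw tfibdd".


Input string: 'sdz mzh rirbebh aahoh qkrtizvz mrs eyrcegaw tfibdd'
Operation: split by spaces
Words found: 'sdz', 'mzh', 'rirbebh', 'aahoh', 'qkrtizvz', 'mrs', 'eyrcegaw', 'tfibdd'
Word count: 8


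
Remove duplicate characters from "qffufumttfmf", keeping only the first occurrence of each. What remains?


Input: 'qffufumttfmf'
Operation: keep first occurrence of each character
Scan: s[0]='q' new -> keep; s[1]='f' new -> keep; s[2]='f' seen -> skip; s[3]='u' new -> keep; s[4]='f' seen -> skip; s[5]='u' seen -> skip; s[6]='m' new -> keep; s[7]='t' new -> keep; s[8]='t' seen -> skip; s[9]='f' seen -> skip; s[10]='m' seen -> skip; s[11]='f' seen -> skip
Result: qfumt


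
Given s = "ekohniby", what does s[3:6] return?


Input string: 'ekohniby'
Operation: slice [3:6]
Extract characters: s[3]='h', s[4]='n', s[5]='i'
Result: hni


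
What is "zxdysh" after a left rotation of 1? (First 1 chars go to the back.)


Input: 'zxdysh', shift = 1
Operation: split at index 1 and swap parts
Front part s[0:1] = 'z'
Back part s[1:] = 'xdysh'
Rotated = back + front = 'xdysh' + 'z'
Result: xdyshz


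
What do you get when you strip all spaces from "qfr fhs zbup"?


Input string: 'qfr fhs zbup'
Operation: remove all spaces
Words: 'qfr', 'fhs', 'zbup'
Join without spaces: qfrfhszbup


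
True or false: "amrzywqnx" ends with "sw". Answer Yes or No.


Input string: 'amrzywqnx'
Suffix to check: 'sw'
Last 2 characters of input: 'nx'
Match: False
Result: No


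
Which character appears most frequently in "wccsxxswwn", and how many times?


Input: 'wccsxxswwn'
Operation: tally each character
Counts: 'c':2, 'n':1, 's':2, 'w':3, 'x':2
Maximum: 'w' appears 3 times


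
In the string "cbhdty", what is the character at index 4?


Input string: 'cbhdty'
Operation: get character at index 4
Index mapping: s[0]='c', s[1]='b', s[2]='h', s[3]='d', s[4]='t'
Result: 't'


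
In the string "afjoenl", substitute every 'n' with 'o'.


Input string: 'afjoenl'
Operation: replace 'n' with 'o'
Positions of 'n': 5
After replacement: afjoeol


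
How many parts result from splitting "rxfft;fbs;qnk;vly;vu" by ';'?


Input string: 'rxfft;fbs;qnk;vly;vu'
Delimiter: ';'
Split result: 'rxfft', 'fbs', 'qnk', 'vly', 'vu'
Number of parts: 5


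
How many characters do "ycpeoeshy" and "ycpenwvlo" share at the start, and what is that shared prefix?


String 1: 'ycpeoeshy'
String 2: 'ycpenwvlo'
Compare position by position:
pos 0: 'y' vs 'y' match
pos 1: 'c' vs 'c' match
pos 2: 'p' vs 'p' match
pos 3: 'e' vs 'e' match
pos 4: 'o' vs 'n' differ -> stop
Longest common prefix: "ycpe" (length 4)


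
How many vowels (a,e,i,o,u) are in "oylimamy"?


Input string: 'oylimamy'
Operation: count vowels (a, e, i, o, u)
Scan: s[0]='o' (vowel), s[1]='y', s[2]='l', s[3]='i' (vowel), s[4]='m', s[5]='a' (vowel), s[6]='m', s[7]='y'
Vowels found: 3
Result: 3


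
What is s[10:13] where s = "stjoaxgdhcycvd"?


Input string: 'stjoaxgdhcycvd'
Operation: slice [10:13]
Extract characters: s[10]='y', s[11]='c', s[12]='v'
Result: ycv


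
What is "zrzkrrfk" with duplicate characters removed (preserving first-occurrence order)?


Input: 'zrzkrrfk'
Operation: keep first occurrence of each character
Scan: s[0]='z' new -> keep; s[1]='r' new -> keep; s[2]='z' seen -> skip; s[3]='k' new -> keep; s[4]='r' seen -> skip; s[5]='r' seen -> skip; s[6]='f' new -> keep; s[7]='k' seen -> skip
Result: zrkf


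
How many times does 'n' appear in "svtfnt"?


Input string: 'svtfnt'
Target character: 'n'
Scan each position: s[4]='n'
Matches found at indices: 4
Total: 1


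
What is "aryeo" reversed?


Input string: 'aryeo'
Operation: reverse character order
Original order: 'a' -> 'r' -> 'y' -> 'e' -> 'o'
Reversed order: 'o' -> 'e' -> 'y' -> 'r' -> 'a'
Result: oeyra


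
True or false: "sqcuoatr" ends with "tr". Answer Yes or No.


Input string: 'sqcuoatr'
Suffix to check: 'tr'
Last 2 characters of input: 'tr'
Match: True
Result: Yes


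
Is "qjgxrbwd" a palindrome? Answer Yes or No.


Input string: 'qjgxrbwd'
Reversed: 'dwbrxgjq'
Compare pairs: s[0]='q' vs s[7]='d' (mismatch), s[1]='j' vs s[6]='w' (mismatch), s[2]='g' vs s[5]='b' (mismatch), s[3]='x' vs s[4]='r' (mismatch)
Palindrome: No


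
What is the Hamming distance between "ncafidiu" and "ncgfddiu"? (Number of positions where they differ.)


String 1: 'ncafidiu'
String 2: 'ncgfddiu'
Compare each position: pos 0: 'n'=='n', pos 1: 'c'=='c', pos 2: 'a'!='g', pos 3: 'f'=='f', pos 4: 'i'!='d', pos 5: 'd'=='d', pos 6: 'i'=='i', pos 7: 'u'=='u'
Differing positions: 2
Hamming distance: 2


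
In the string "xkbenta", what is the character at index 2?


Input string: 'xkbenta'
Operation: get character at index 2
Index mapping: s[0]='x', s[1]='k', s[2]='b'
Result: 'b'


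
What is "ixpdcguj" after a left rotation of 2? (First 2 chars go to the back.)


Input: 'ixpdcguj', shift = 2
Operation: split at index 2 and swap parts
Front part s[0:2] = 'ix'
Back part s[2:] = 'pdcguj'
Rotated = back + front = 'pdcguj' + 'ix'
Result: pdcgujix


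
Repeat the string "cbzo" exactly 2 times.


Input string: 'cbzo'
Operation: repeat 2 times
Concatenation: 'cbzo' + 'cbzo'
Result: cbzocbzo


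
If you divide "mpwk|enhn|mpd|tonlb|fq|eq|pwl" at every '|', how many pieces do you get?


Input string: 'mpwk|enhn|mpd|tonlb|fq|eq|pwl'
Delimiter: '|'
Split result: 'mpwk', 'enhn', 'mpd', 'tonlb', 'fq', 'eq', 'pwl'
Number of parts: 7


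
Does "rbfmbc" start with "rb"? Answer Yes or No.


Input string: 'rbfmbc'
Prefix to check: 'rb'
First 2 characters of input: 'rb'
Match: True
Result: Yes


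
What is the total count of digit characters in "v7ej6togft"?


Input string: 'v7ej6togft'
Operation: count digit characters (0-9)
Scan: 'v', '7'(digit), 'e', 'j', '6'(digit), 't', 'o', 'g', 'f', 't'
Digits found: 2
Result: 2


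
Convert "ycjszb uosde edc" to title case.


Input string: 'ycjszb uosde edc'
Operation: capitalize first letter of each word
Word transformations: 'ycjszb'->'Ycjszb', 'uosde'->'Uosde', 'edc'->'Edc'
Result: Ycjszb Uosde Edc


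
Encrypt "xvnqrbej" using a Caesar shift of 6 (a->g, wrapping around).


Input: 'xvnqrbej', shift = 6
Operation: for each letter, (position + 6) mod 26
Mapping: 'x'(23+6=29, 29 mod 26=3)->'d', 'v'(21+6=27, 27 mod 26=1)->'b', 'n'(13+6=19)->'t', 'q'(16+6=22)->'w', 'r'(17+6=23)->'x', 'b'(1+6=7)->'h', 'e'(4+6=10)->'k', 'j'(9+6=15)->'p'
Result: dbtwxhkp


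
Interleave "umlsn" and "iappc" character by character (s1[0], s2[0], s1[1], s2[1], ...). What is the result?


String 1: 'umlsn'
String 2: 'iappc'
Operation: alternate characters
Pairs: 'u'+'i', 'm'+'a', 'l'+'p', 's'+'p', 'n'+'c'
Result: uimalpspnc
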